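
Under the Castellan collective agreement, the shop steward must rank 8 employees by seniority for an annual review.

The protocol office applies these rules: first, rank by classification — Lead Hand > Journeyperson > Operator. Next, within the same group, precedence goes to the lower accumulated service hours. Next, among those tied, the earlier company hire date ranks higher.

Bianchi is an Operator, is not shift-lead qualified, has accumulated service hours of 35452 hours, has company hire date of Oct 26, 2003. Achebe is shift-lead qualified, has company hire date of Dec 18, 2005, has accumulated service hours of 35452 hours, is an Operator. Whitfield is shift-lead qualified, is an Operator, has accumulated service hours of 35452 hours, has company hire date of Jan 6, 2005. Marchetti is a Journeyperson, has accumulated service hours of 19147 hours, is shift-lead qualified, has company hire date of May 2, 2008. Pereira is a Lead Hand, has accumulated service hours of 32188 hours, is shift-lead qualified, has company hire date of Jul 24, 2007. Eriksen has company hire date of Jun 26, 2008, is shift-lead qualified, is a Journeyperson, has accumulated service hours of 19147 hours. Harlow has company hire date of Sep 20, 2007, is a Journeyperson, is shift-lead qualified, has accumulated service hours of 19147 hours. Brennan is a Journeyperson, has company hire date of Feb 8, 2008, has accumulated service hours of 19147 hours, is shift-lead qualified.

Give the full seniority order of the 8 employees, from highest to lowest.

Pereira, Harlow, Brennan, Marchetti, Eriksen, Bianchi, Whitfield, Achebe

By classification: Pereira (Lead Hand); then Harlow, Brennan, Marchetti and Eriksen (Journeyperson); then Bianchi, Whitfield and Achebe (Operator).
Harlow, Brennan, Marchetti and Eriksen all have accumulated service hours 19147 hours, so the next rule applies.
Among Harlow, Brennan, Marchetti and Eriksen, by company hire date (earlier first): Harlow (Sep 20, 2007) before Brennan (Feb 8, 2008) before Marchetti (May 2, 2008) before Eriksen (Jun 26, 2008).
Bianchi, Whitfield and Achebe all have accumulated service hours 35452 hours, so the next rule applies.
Among Bianchi, Whitfield and Achebe, by company hire date (earlier first): Bianchi (Oct 26, 2003) before Whitfield (Jan 6, 2005) before Achebe (Dec 18, 2005).
Full order: Pereira, Harlow, Brennan, Marchetti, Eriksen, Bianchi, Whitfield, Achebe.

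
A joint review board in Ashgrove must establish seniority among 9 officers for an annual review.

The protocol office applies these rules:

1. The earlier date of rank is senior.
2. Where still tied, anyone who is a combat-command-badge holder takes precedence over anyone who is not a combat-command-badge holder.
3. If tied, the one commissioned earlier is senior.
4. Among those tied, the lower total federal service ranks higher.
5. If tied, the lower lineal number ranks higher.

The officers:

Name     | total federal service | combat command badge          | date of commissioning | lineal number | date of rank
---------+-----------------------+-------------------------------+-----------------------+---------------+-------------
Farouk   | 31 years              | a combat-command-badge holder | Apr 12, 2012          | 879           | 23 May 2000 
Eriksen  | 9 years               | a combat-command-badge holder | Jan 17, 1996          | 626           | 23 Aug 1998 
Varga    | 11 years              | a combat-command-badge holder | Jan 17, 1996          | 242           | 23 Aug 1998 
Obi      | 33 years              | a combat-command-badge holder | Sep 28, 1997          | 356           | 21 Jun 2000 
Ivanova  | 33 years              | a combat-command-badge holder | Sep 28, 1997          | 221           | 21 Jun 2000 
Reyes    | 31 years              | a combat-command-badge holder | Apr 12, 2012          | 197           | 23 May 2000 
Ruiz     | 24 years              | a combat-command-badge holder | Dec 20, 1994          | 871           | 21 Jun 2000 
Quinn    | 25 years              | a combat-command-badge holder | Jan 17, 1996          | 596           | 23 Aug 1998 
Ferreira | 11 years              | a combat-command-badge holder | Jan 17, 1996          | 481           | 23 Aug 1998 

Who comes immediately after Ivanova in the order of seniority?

Obi

By date of rank (earlier first): Eriksen, Varga, Ferreira and Quinn (each 23 Aug 1998); then Reyes and Farouk (both 23 May 2000); then Ruiz, Ivanova and Obi (each 21 Jun 2000).
Eriksen, Varga, Ferreira and Quinn are each a combat-command-badge holder, so the next rule applies.
Eriksen, Varga, Ferreira and Quinn all have date of commissioning Jan 17, 1996, so the next rule applies.
Among Eriksen, Varga, Ferreira and Quinn, by total federal service (lower first): Eriksen (9 years) before Varga and Ferreira (11 years) before Quinn (25 years).
Among Varga and Ferreira, by lineal number (lower first): Varga (242) before Ferreira (481).
Reyes and Farouk are each a combat-command-badge holder, so the next rule applies.
Reyes and Farouk both have date of commissioning Apr 12, 2012, so the next rule applies.
Reyes and Farouk both have total federal service 31 years, so the next rule applies.
Among Reyes and Farouk, by lineal number (lower first): Reyes (197) before Farouk (879).
Ruiz, Ivanova and Obi are each a combat-command-badge holder, so the next rule applies.
Among Ruiz, Ivanova and Obi, by date of commissioning (earlier first): Ruiz (Dec 20, 1994) before Ivanova and Obi (Sep 28, 1997).
Ivanova and Obi both have total federal service 33 years, so the next rule applies.
Among Ivanova and Obi, by lineal number (lower first): Ivanova (221) before Obi (356).
Order: Eriksen, Varga, Ferreira, Quinn, Reyes, Farouk, Ruiz, Ivanova, Obi.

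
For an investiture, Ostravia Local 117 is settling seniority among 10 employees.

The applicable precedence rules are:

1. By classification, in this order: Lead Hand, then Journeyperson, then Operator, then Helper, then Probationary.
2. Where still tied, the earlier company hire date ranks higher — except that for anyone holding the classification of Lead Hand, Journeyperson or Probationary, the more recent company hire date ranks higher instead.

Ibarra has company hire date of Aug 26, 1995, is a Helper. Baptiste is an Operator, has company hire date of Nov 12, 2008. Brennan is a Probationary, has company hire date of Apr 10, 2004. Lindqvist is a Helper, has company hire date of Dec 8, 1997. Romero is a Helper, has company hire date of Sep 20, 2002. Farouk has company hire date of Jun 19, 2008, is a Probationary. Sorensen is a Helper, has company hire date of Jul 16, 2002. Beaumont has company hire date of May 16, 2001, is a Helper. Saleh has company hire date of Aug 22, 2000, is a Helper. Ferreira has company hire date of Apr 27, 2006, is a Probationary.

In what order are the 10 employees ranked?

Baptiste, Ibarra, Lindqvist, Saleh, Beaumont, Sorensen, Romero, Farouk, Ferreira, Brennan

By classification: Baptiste (Operator); then Ibarra, Lindqvist, Saleh, Beaumont, Sorensen and Romero (Helper); then Farouk, Ferreira and Brennan (Probationary).
Among Ibarra, Lindqvist, Saleh, Beaumont, Sorensen and Romero, by company hire date (earlier first): Ibarra (Aug 26, 1995) before Lindqvist (Dec 8, 1997) before Saleh (Aug 22, 2000) before Beaumont (May 16, 2001) before Sorensen (Jul 16, 2002) before Romero (Sep 20, 2002).
Among Farouk, Ferreira and Brennan, by company hire date (later first) (reversed rule for this group): Farouk (Jun 19, 2008) before Ferreira (Apr 27, 2006) before Brennan (Apr 10, 2004).
Full order: Baptiste, Ibarra, Lindqvist, Saleh, Beaumont, Sorensen, Romero, Farouk, Ferreira, Brennan.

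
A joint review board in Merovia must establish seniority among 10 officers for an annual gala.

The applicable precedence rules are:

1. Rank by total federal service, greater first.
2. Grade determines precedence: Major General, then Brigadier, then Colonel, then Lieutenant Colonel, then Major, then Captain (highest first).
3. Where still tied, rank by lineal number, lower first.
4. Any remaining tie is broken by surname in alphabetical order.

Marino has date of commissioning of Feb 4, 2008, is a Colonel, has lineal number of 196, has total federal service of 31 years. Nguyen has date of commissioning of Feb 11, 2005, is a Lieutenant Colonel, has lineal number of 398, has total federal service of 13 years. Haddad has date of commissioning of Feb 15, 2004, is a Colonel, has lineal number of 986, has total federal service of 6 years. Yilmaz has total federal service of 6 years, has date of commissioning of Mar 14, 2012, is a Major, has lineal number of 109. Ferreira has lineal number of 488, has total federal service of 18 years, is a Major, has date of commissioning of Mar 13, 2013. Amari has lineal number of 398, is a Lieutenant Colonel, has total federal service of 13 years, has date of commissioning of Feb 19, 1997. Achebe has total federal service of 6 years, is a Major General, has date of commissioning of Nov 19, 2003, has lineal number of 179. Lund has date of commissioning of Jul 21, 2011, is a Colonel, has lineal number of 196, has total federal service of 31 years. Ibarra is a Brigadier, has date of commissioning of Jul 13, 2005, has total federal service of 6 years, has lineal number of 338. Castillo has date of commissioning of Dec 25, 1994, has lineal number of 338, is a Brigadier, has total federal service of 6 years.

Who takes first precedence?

By total federal service (higher first): Lund and Marino (both 31 years); then Ferreira (18 years); then Amari and Nguyen (both 13 years); then Achebe, Castillo, Ibarra, Haddad and Yilmaz (each 6 years).
Lund and Marino are each Colonel, so the next rule applies.
Lund and Marino both have lineal number 196, so the next rule applies.
Among Lund and Marino, alphabetically by surname: Lund before Marino.
Amari and Nguyen are each Lieutenant Colonel, so the next rule applies.
Amari and Nguyen both have lineal number 398, so the next rule applies.
Among Amari and Nguyen, alphabetically by surname: Amari before Nguyen.
Among Achebe, Castillo, Ibarra, Haddad and Yilmaz, by grade: Achebe (Major General) before Castillo and Ibarra (Brigadier) before Haddad (Colonel) before Yilmaz (Major).
Castillo and Ibarra both have lineal number 338, so the next rule applies.
Among Castillo and Ibarra, alphabetically by surname: Castillo before Ibarra.
Order: Lund, Marino, Ferreira, Amari, Nguyen, Achebe, Castillo, Ibarra, Haddad, Yilmaz.

Lund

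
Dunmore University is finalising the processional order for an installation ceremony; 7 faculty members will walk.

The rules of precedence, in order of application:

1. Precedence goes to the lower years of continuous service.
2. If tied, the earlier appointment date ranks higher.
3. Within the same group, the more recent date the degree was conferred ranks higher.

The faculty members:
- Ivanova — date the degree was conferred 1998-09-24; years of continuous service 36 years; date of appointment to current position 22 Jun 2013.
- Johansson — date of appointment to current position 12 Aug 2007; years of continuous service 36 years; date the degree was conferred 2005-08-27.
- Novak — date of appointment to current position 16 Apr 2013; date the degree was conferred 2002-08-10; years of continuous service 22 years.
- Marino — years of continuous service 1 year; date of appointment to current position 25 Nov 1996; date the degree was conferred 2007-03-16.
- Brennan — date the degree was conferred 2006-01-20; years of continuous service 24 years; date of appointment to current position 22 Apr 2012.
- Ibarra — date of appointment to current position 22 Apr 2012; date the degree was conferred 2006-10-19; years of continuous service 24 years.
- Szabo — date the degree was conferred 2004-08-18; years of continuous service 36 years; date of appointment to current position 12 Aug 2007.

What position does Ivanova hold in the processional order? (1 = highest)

7

By years of continuous service (lower first): Marino (1 year); then Novak (22 years); then Ibarra and Brennan (both 24 years); then Johansson, Szabo and Ivanova (each 36 years).
Ibarra and Brennan both have date of appointment to current position 22 Apr 2012, so the next rule applies.
Among Ibarra and Brennan, by date the degree was conferred (later first): Ibarra (2006-10-19) before Brennan (2006-01-20).
Among Johansson, Szabo and Ivanova, by date of appointment to current position (earlier first): Johansson and Szabo (12 Aug 2007) before Ivanova (22 Jun 2013).
Among Johansson and Szabo, by date the degree was conferred (later first): Johansson (2005-08-27) before Szabo (2004-08-18).
Order: Marino, Novak, Ibarra, Brennan, Johansson, Szabo, Ivanova. So position 7.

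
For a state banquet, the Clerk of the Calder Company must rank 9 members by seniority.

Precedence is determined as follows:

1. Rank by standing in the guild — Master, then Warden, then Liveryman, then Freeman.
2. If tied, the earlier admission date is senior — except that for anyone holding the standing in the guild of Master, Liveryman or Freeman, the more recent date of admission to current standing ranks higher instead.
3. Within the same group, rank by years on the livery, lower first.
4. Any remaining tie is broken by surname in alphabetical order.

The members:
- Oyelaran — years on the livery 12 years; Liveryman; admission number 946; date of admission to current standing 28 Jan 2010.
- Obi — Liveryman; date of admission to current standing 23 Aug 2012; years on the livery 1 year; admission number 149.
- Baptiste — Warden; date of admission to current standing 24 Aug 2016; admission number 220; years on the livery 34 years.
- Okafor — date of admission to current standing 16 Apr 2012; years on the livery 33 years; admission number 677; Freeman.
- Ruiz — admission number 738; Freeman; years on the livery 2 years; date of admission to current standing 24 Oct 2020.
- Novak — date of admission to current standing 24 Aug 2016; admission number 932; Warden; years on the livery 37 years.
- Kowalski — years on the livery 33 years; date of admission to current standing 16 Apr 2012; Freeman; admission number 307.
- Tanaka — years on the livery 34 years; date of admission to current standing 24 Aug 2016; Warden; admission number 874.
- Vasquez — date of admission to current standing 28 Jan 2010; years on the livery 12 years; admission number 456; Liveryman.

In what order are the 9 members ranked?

Baptiste, Tanaka, Novak, Obi, Oyelaran, Vasquez, Ruiz, Kowalski, Okafor

By standing in the guild: Baptiste, Tanaka and Novak (Warden); then Obi, Oyelaran and Vasquez (Liveryman); then Ruiz, Kowalski and Okafor (Freeman).
Baptiste, Tanaka and Novak all have date of admission to current standing 24 Aug 2016, so the next rule applies.
Among Baptiste, Tanaka and Novak, by years on the livery (lower first): Baptiste and Tanaka (34 years) before Novak (37 years).
Among Baptiste and Tanaka, alphabetically by surname: Baptiste before Tanaka.
Among Obi, Oyelaran and Vasquez, by date of admission to current standing (later first) (reversed rule for this group): Obi (23 Aug 2012) before Oyelaran and Vasquez (28 Jan 2010).
Oyelaran and Vasquez both have years on the livery 12 years, so the next rule applies.
Among Oyelaran and Vasquez, alphabetically by surname: Oyelaran before Vasquez.
Among Ruiz, Kowalski and Okafor, by date of admission to current standing (later first) (reversed rule for this group): Ruiz (24 Oct 2020) before Kowalski and Okafor (16 Apr 2012).
Kowalski and Okafor both have years on the livery 33 years, so the next rule applies.
Among Kowalski and Okafor, alphabetically by surname: Kowalski before Okafor.
Full order: Baptiste, Tanaka, Novak, Obi, Oyelaran, Vasquez, Ruiz, Kowalski, Okafor.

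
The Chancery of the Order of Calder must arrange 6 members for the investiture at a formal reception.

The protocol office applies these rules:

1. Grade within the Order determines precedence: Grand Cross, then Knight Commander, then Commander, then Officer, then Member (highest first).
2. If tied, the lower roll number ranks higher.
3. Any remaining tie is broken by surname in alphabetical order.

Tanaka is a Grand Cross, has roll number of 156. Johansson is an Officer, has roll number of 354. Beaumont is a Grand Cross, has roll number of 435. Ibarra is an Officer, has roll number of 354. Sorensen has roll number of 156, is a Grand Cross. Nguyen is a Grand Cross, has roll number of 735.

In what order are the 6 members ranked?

Sorensen, Tanaka, Beaumont, Nguyen, Ibarra, Johansson

By grade within the Order: Sorensen, Tanaka, Beaumont and Nguyen (Grand Cross); then Ibarra and Johansson (Officer).
Among Sorensen, Tanaka, Beaumont and Nguyen, by roll number (lower first): Sorensen and Tanaka (156) before Beaumont (435) before Nguyen (735).
Among Sorensen and Tanaka, alphabetically by surname: Sorensen before Tanaka.
Ibarra and Johansson both have roll number 354, so the next rule applies.
Among Ibarra and Johansson, alphabetically by surname: Ibarra before Johansson.
Full order: Sorensen, Tanaka, Beaumont, Nguyen, Ibarra, Johansson.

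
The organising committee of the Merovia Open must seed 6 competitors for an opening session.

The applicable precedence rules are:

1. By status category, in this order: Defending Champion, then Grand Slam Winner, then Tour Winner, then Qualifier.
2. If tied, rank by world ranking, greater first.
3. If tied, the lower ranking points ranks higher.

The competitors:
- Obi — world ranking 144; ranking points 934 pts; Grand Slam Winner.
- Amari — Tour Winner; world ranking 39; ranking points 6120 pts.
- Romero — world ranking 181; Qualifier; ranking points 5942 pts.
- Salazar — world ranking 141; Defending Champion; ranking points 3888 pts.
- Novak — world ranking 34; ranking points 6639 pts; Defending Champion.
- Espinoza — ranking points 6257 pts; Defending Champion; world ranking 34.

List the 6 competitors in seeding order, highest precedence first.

Salazar, Espinoza, Novak, Obi, Amari, Romero

By status category: Salazar, Espinoza and Novak (Defending Champion); then Obi (Grand Slam Winner); then Amari (Tour Winner); then Romero (Qualifier).
Among Salazar, Espinoza and Novak, by world ranking (higher first): Salazar (141) before Espinoza and Novak (34).
Among Espinoza and Novak, by ranking points (lower first): Espinoza (6257 pts) before Novak (6639 pts).
Full order: Salazar, Espinoza, Novak, Obi, Amari, Romero.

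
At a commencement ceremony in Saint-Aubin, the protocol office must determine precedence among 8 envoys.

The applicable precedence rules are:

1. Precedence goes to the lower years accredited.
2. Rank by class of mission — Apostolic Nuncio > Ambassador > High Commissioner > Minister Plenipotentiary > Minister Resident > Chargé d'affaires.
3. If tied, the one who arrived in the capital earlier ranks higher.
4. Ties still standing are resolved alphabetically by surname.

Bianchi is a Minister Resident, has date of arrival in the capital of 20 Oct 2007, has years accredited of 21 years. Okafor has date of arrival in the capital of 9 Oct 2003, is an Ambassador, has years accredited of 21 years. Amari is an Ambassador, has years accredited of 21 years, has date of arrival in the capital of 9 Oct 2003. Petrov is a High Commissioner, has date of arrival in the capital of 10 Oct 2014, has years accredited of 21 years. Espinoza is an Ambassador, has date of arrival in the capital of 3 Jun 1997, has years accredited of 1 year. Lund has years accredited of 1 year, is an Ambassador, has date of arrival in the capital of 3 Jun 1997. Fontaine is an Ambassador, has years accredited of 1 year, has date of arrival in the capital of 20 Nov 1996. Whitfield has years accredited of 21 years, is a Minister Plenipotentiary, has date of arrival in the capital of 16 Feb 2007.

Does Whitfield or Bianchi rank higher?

Whitfield

By years accredited (lower first): Fontaine, Espinoza and Lund (each 1 year); then Amari, Okafor, Petrov, Whitfield and Bianchi (each 21 years).
Fontaine, Espinoza and Lund are each Ambassador, so the next rule applies.
Among Fontaine, Espinoza and Lund, by date of arrival in the capital (earlier first): Fontaine (20 Nov 1996) before Espinoza and Lund (3 Jun 1997).
Among Espinoza and Lund, alphabetically by surname: Espinoza before Lund.
Among Amari, Okafor, Petrov, Whitfield and Bianchi, by class of mission: Amari and Okafor (Ambassador) before Petrov (High Commissioner) before Whitfield (Minister Plenipotentiary) before Bianchi (Minister Resident).
Amari and Okafor both have date of arrival in the capital 9 Oct 2003, so the next rule applies.
Among Amari and Okafor, alphabetically by surname: Amari before Okafor.
So Whitfield takes precedence.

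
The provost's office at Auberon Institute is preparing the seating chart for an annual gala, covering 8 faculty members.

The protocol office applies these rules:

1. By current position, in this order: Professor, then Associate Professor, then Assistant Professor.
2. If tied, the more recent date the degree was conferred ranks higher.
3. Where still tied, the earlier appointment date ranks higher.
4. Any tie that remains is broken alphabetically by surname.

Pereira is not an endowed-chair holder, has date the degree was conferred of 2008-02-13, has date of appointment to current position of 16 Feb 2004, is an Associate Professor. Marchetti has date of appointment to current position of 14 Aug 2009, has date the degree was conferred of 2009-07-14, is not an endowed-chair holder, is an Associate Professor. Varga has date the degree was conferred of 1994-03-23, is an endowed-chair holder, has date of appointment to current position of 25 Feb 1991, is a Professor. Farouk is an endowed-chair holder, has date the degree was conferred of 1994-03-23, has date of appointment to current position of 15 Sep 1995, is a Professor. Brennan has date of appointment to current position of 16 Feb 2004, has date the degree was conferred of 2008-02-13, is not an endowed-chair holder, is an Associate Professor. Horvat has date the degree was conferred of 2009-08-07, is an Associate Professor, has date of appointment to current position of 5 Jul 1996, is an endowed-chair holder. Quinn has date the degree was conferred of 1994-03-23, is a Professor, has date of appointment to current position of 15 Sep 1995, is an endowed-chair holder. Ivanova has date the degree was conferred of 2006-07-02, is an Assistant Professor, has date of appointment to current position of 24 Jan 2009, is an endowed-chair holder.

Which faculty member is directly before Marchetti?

Horvat

By current position: Varga, Farouk and Quinn (Professor); then Horvat, Marchetti, Brennan and Pereira (Associate Professor); then Ivanova (Assistant Professor).
Varga, Farouk and Quinn all have date the degree was conferred 1994-03-23, so the next rule applies.
Among Varga, Farouk and Quinn, by date of appointment to current position (earlier first): Varga (25 Feb 1991) before Farouk and Quinn (15 Sep 1995).
Among Farouk and Quinn, alphabetically by surname: Farouk before Quinn.
Among Horvat, Marchetti, Brennan and Pereira, by date the degree was conferred (later first): Horvat (2009-08-07) before Marchetti (2009-07-14) before Brennan and Pereira (2008-02-13).
Brennan and Pereira both have date of appointment to current position 16 Feb 2004, so the next rule applies.
Among Brennan and Pereira, alphabetically by surname: Brennan before Pereira.
Order: Varga, Farouk, Quinn, Horvat, Marchetti, Brennan, Pereira, Ivanova.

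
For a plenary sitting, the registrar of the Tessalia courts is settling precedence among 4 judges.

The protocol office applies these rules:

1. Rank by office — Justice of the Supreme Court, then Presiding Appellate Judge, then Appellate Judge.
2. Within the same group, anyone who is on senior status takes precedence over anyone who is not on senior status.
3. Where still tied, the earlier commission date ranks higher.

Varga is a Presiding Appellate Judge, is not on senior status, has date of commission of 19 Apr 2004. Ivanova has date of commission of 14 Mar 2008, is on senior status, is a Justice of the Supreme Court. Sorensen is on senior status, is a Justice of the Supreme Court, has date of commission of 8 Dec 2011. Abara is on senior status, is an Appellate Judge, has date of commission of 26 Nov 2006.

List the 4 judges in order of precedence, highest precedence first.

Ivanova, Sorensen, Varga, Abara

By office: Ivanova and Sorensen (Justice of the Supreme Court); then Varga (Presiding Appellate Judge); then Abara (Appellate Judge).
Ivanova and Sorensen are each on senior status, so the next rule applies.
Among Ivanova and Sorensen, by date of commission (earlier first): Ivanova (14 Mar 2008) before Sorensen (8 Dec 2011).
Full order: Ivanova, Sorensen, Varga, Abara.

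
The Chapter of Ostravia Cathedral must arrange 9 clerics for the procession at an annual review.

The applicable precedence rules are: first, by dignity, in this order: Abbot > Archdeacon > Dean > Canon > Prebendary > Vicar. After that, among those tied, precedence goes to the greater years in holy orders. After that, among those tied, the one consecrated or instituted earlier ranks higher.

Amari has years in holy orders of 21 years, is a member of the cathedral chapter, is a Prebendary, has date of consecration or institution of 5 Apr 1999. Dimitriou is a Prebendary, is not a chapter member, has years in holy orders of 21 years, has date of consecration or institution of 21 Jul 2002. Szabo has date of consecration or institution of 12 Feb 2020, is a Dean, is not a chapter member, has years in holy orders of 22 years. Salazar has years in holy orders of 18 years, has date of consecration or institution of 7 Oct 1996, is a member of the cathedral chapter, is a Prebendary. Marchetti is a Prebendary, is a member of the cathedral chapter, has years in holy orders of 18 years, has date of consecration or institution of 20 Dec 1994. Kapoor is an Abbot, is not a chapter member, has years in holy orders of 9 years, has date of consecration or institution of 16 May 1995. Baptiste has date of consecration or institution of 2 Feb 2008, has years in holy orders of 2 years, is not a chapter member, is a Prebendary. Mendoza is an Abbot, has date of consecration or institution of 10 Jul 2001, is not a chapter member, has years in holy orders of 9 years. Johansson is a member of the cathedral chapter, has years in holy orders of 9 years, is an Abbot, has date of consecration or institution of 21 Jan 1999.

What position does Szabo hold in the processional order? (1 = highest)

4

By dignity: Kapoor, Johansson and Mendoza (Abbot); then Szabo (Dean); then Amari, Dimitriou, Marchetti, Salazar and Baptiste (Prebendary).
Kapoor, Johansson and Mendoza all have years in holy orders 9 years, so the next rule applies.
Among Kapoor, Johansson and Mendoza, by date of consecration or institution (earlier first): Kapoor (16 May 1995) before Johansson (21 Jan 1999) before Mendoza (10 Jul 2001).
Among Amari, Dimitriou, Marchetti, Salazar and Baptiste, by years in holy orders (higher first): Amari and Dimitriou (21 years) before Marchetti and Salazar (18 years) before Baptiste (2 years).
Among Amari and Dimitriou, by date of consecration or institution (earlier first): Amari (5 Apr 1999) before Dimitriou (21 Jul 2002).
Among Marchetti and Salazar, by date of consecration or institution (earlier first): Marchetti (20 Dec 1994) before Salazar (7 Oct 1996).
Order: Kapoor, Johansson, Mendoza, Szabo, Amari, Dimitriou, Marchetti, Salazar, Baptiste. So position 4.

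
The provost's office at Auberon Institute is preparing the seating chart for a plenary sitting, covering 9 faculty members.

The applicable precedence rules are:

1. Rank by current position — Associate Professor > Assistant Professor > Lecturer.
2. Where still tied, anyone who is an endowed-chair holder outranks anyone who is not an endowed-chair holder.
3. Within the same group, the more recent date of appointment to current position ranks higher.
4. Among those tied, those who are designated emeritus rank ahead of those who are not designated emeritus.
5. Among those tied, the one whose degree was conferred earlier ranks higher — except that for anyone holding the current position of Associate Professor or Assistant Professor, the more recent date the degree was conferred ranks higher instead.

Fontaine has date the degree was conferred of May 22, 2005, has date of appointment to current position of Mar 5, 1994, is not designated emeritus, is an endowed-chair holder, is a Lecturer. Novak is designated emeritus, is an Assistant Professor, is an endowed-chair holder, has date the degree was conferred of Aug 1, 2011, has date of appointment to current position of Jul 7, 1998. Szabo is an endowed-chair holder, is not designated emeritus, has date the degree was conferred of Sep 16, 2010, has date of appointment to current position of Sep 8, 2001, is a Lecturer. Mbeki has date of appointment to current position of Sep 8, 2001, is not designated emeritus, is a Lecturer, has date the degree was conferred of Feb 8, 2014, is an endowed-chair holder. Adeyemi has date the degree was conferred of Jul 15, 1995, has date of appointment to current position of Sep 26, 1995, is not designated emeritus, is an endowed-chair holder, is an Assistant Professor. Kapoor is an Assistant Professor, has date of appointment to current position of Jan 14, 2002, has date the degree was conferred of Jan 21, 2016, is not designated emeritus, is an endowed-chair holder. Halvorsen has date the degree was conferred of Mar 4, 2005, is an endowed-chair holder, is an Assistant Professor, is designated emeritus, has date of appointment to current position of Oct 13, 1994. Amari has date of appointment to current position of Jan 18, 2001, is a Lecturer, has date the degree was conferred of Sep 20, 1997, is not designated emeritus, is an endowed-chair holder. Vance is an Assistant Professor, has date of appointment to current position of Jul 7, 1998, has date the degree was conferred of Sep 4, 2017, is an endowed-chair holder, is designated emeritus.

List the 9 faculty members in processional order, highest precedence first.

By current position: Kapoor, Vance, Novak, Adeyemi and Halvorsen (Assistant Professor); then Szabo, Mbeki, Amari and Fontaine (Lecturer).
Kapoor, Vance, Novak, Adeyemi and Halvorsen are each an endowed-chair holder, so the next rule applies.
Among Kapoor, Vance, Novak, Adeyemi and Halvorsen, by date of appointment to current position (later first): Kapoor (Jan 14, 2002) before Vance and Novak (Jul 7, 1998) before Adeyemi (Sep 26, 1995) before Halvorsen (Oct 13, 1994).
Vance and Novak are each designated emeritus, so the next rule applies.
Among Vance and Novak, by date the degree was conferred (later first) (reversed rule for this group): Vance (Sep 4, 2017) before Novak (Aug 1, 2011).
Szabo, Mbeki, Amari and Fontaine are each an endowed-chair holder, so the next rule applies.
Among Szabo, Mbeki, Amari and Fontaine, by date of appointment to current position (later first): Szabo and Mbeki (Sep 8, 2001) before Amari (Jan 18, 2001) before Fontaine (Mar 5, 1994).
Szabo and Mbeki are each not designated emeritus, so the next rule applies.
Among Szabo and Mbeki, by date the degree was conferred (earlier first): Szabo (Sep 16, 2010) before Mbeki (Feb 8, 2014).
Full order: Kapoor, Vance, Novak, Adeyemi, Halvorsen, Szabo, Mbeki, Amari, Fontaine.

Kapoor, Vance, Novak, Adeyemi, Halvorsen, Szabo, Mbeki, Amari, Fontaine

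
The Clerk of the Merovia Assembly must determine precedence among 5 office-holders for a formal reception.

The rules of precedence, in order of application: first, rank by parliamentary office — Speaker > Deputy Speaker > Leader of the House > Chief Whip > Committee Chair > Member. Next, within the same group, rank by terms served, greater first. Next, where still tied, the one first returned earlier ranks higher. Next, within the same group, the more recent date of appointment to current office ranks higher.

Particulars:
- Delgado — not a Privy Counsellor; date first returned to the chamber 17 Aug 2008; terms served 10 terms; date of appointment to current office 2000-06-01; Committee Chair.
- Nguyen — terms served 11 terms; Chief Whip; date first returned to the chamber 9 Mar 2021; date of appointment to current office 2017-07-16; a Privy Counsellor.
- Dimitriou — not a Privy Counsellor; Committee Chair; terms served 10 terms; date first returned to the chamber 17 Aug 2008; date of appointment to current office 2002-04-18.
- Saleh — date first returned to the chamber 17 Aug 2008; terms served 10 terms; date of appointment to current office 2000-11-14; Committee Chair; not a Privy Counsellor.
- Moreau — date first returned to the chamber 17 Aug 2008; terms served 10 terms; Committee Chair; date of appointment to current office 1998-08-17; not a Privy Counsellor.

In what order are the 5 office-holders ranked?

Nguyen, Dimitriou, Saleh, Delgado, Moreau

By parliamentary office: Nguyen (Chief Whip); then Dimitriou, Saleh, Delgado and Moreau (Committee Chair).
Dimitriou, Saleh, Delgado and Moreau all have terms served 10 terms, so the next rule applies.
Dimitriou, Saleh, Delgado and Moreau all have date first returned to the chamber 17 Aug 2008, so the next rule applies.
Among Dimitriou, Saleh, Delgado and Moreau, by date of appointment to current office (later first): Dimitriou (2002-04-18) before Saleh (2000-11-14) before Delgado (2000-06-01) before Moreau (1998-08-17).
Full order: Nguyen, Dimitriou, Saleh, Delgado, Moreau.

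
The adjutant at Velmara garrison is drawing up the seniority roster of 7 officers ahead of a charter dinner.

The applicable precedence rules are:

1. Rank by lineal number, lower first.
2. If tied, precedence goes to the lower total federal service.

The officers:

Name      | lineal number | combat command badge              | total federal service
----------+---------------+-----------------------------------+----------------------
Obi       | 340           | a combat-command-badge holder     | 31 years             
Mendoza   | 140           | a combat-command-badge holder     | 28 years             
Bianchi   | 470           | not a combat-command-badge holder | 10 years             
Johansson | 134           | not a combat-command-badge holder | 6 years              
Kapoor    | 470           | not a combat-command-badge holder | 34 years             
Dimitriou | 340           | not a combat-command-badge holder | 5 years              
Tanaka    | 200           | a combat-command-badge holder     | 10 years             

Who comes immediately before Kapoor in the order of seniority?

Bianchi

By lineal number (lower first): Johansson (134); then Mendoza (140); then Tanaka (200); then Dimitriou and Obi (both 340); then Bianchi and Kapoor (both 470).
Among Dimitriou and Obi, by total federal service (lower first): Dimitriou (5 years) before Obi (31 years).
Among Bianchi and Kapoor, by total federal service (lower first): Bianchi (10 years) before Kapoor (34 years).
Order: Johansson, Mendoza, Tanaka, Dimitriou, Obi, Bianchi, Kapoor.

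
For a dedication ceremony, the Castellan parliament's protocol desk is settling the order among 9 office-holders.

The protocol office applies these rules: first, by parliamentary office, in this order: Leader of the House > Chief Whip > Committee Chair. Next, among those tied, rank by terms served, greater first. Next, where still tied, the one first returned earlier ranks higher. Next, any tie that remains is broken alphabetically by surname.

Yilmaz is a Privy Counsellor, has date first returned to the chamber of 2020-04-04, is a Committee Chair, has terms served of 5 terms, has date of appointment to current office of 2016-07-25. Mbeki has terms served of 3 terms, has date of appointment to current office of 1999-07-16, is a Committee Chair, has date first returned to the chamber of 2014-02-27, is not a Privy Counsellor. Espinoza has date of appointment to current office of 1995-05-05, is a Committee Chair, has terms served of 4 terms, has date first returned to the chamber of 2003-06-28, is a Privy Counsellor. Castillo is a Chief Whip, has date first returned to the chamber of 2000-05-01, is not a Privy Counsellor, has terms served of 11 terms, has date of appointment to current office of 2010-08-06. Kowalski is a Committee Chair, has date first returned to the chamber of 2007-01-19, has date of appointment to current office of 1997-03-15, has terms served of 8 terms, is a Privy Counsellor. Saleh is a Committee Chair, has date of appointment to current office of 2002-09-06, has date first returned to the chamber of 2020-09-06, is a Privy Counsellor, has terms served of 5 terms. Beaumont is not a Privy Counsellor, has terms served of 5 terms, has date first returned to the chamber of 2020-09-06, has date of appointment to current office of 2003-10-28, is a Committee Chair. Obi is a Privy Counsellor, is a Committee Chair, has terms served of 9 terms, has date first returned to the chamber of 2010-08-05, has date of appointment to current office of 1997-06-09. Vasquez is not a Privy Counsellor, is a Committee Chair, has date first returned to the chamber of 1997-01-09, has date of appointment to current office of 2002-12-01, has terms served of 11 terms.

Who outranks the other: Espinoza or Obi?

Obi

By parliamentary office: Castillo (Chief Whip); then Vasquez, Obi, Kowalski, Yilmaz, Beaumont, Saleh, Espinoza and Mbeki (Committee Chair).
Among Vasquez, Obi, Kowalski, Yilmaz, Beaumont, Saleh, Espinoza and Mbeki, by terms served (higher first): Vasquez (11 terms) before Obi (9 terms) before Kowalski (8 terms) before Yilmaz, Beaumont and Saleh (5 terms) before Espinoza (4 terms) before Mbeki (3 terms).
Among Yilmaz, Beaumont and Saleh, by date first returned to the chamber (earlier first): Yilmaz (2020-04-04) before Beaumont and Saleh (2020-09-06).
Among Beaumont and Saleh, alphabetically by surname: Beaumont before Saleh.
So Obi takes precedence.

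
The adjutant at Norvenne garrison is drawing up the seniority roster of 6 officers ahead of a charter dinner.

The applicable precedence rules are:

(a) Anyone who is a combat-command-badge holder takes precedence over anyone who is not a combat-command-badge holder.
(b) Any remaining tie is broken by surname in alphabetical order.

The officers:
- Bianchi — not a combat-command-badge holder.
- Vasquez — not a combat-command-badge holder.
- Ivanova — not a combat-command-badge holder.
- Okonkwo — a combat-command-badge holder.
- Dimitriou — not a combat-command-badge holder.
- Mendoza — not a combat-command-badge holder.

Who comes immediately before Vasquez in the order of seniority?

By the first rule: Okonkwo (a combat-command-badge holder); then Bianchi, Dimitriou, Ivanova, Mendoza and Vasquez (each not a combat-command-badge holder).
Among Bianchi, Dimitriou, Ivanova, Mendoza and Vasquez, alphabetically by surname: Bianchi before Dimitriou before Ivanova before Mendoza before Vasquez.
Order: Okonkwo, Bianchi, Dimitriou, Ivanova, Mendoza, Vasquez.

Mendoza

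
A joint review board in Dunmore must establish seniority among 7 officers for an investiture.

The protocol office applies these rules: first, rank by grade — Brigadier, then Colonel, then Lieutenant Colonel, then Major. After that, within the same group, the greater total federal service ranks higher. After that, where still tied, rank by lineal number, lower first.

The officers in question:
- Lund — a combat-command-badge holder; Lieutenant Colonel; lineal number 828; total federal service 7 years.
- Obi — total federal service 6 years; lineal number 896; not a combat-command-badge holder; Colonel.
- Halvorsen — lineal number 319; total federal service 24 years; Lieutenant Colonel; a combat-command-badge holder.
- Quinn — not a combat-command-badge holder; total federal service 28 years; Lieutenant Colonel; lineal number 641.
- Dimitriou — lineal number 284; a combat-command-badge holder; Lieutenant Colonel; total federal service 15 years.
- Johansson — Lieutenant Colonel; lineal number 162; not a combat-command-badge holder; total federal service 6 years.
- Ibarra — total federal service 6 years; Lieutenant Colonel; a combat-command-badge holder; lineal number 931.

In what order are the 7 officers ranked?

Obi, Quinn, Halvorsen, Dimitriou, Lund, Johansson, Ibarra

By grade: Obi (Colonel); then Quinn, Halvorsen, Dimitriou, Lund, Johansson and Ibarra (Lieutenant Colonel).
Among Quinn, Halvorsen, Dimitriou, Lund, Johansson and Ibarra, by total federal service (higher first): Quinn (28 years) before Halvorsen (24 years) before Dimitriou (15 years) before Lund (7 years) before Johansson and Ibarra (6 years).
Among Johansson and Ibarra, by lineal number (lower first): Johansson (162) before Ibarra (931).
Full order: Obi, Quinn, Halvorsen, Dimitriou, Lund, Johansson, Ibarra.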